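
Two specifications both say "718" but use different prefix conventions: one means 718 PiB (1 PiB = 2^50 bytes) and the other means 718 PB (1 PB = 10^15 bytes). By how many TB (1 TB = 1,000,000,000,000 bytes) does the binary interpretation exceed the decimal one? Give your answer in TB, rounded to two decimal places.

718 PiB = 718 × 1,125,899,906,842,624 = 808,396,133,113,004,032 bytes
718 PB = 718 × 1,000,000,000,000,000 = 718,000,000,000,000,000 bytes
difference = 90,396,133,113,004,032 bytes
90,396,133,113,004,032 / 1,000,000,000,000 = 90,396.13 TB

90,396.13 TB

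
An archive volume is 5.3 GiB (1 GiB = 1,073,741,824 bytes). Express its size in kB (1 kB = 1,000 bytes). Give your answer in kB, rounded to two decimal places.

5,690,831.67 kB

5.3 GiB = 5.3 × 2^30 bytes = 5,690,831,667.2 bytes
1 kB = 1,000 bytes
5,690,831,667.2 / 1,000 = 5,690,831.67 kB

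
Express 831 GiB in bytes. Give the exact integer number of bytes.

892,279,455,744 bytes

831 × 1,073,741,824 = 892,279,455,744 bytes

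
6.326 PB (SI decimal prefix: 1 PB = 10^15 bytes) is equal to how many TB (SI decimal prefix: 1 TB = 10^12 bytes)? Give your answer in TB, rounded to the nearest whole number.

6.326 PB × 1,000,000,000,000,000 bytes/PB = 6,326,000,000,000,000 bytes
1 TB = 10^12 bytes = 1,000,000,000,000 bytes
6,326,000,000,000,000 / 1,000,000,000,000 = 6,326 TB

6,326 TB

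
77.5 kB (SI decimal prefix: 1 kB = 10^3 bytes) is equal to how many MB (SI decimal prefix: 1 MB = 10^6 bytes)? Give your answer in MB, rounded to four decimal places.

0.0775 MB

77.5 kB × 1,000 bytes/kB = 77,500 bytes
1 MB = 1,000,000 bytes
77,500 / 1,000,000 = 0.0775 MB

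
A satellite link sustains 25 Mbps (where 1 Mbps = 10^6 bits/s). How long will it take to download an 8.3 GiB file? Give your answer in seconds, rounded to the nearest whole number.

8.3 GiB = 8,912,057,139.2 bytes = 71,296,457,113.6 bits
25 Mbps = 25,000,000 bits/s
time = 71,296,457,113.6 / 25,000,000 = 2,852 s

2,852 seconds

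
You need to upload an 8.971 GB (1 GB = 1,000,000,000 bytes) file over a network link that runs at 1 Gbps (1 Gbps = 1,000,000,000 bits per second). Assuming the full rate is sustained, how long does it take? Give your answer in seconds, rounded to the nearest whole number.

8.971 GB = 8,971,000,000 bytes = 71,768,000,000 bits
1 Gbps = 1,000,000,000 bits/s
time = 71,768,000,000 / 1,000,000,000 = 72 s

72 seconds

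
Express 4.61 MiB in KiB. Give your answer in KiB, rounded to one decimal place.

4,720.6 KiB

4.61 MiB × 1,048,576 bytes/MiB = 4,833,935.36 bytes
1 KiB = 2^10 bytes = 1,024 bytes
4,833,935.36 / 1,024 = 4,720.6 KiB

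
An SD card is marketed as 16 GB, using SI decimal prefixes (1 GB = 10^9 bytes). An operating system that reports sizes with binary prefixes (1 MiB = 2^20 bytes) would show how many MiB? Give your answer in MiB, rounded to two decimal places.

16 GB = 16 × 10^9 bytes = 16,000,000,000 bytes
1 MiB = 1,048,576 bytes
16,000,000,000 / 1,048,576 = 15,258.79 MiB

15,258.79 MiB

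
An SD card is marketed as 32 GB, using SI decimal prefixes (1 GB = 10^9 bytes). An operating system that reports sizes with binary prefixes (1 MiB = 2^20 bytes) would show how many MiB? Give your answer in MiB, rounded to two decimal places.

32 GB × 1,000,000,000 bytes/GB = 32,000,000,000 bytes
1 MiB = 1,048,576 bytes
32,000,000,000 / 1,048,576 = 30,517.58 MiB

30,517.58 MiB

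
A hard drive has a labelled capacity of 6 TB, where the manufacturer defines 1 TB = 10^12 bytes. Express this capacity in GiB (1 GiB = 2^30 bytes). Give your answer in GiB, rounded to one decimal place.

6 TB = 6 × 10^12 bytes = 6,000,000,000,000 bytes
1 GiB = 2^30 bytes = 1,073,741,824 bytes
6,000,000,000,000 / 1,073,741,824 = 5,587.9 GiB

5,587.9 GiB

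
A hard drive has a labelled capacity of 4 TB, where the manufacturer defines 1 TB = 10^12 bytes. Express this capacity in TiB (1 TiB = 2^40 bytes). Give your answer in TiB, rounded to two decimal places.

3.64 TiB

4 TB × 1,000,000,000,000 bytes/TB = 4,000,000,000,000 bytes
1 TiB = 2^40 bytes = 1,099,511,627,776 bytes
4,000,000,000,000 / 1,099,511,627,776 = 3.64 TiB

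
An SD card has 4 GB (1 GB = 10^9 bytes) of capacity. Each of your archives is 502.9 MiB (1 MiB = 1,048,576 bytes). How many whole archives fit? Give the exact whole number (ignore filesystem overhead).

Capacity: 4 GB = 4,000,000,000 bytes
Per item: 502.9 MiB = 527,328,870.4 bytes
⌊4,000,000,000 / 527,328,870.4⌋ = 7

7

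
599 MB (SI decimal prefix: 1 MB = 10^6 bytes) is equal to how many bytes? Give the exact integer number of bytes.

599 × 1,000,000 = 599,000,000 bytes

599,000,000 bytes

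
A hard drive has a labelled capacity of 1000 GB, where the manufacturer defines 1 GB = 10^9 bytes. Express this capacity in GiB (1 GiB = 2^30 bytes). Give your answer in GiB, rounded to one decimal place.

1000 GB = 1000 × 10^9 bytes = 1,000,000,000,000 bytes
1 GiB = 1,073,741,824 bytes
1,000,000,000,000 / 1,073,741,824 = 931.3 GiB

931.3 GiB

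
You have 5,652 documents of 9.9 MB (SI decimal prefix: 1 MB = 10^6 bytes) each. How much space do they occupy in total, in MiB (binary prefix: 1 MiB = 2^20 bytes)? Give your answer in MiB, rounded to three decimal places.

Total = 5,652 × 9.9 MB = 55954.8 MB
= 55954.8 × 1,000,000 bytes = 55,954,800,000 bytes
1 MiB = 1,048,576 bytes
55,954,800,000 / 1,048,576 = 53,362.656 MiB

53,362.656 MiB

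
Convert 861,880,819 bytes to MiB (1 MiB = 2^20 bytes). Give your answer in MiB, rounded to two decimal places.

861,880,819 bytes given.
1 MiB = 1,048,576 bytes
861,880,819 / 1,048,576 = 821.95 MiB

821.95 MiB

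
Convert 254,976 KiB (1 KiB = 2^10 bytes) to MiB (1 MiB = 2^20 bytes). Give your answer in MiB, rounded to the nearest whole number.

249 MiB

254,976 KiB = 254,976 × 2^10 bytes = 261,095,424 bytes
1 MiB = 2^20 bytes = 1,048,576 bytes
261,095,424 / 1,048,576 = 249 MiB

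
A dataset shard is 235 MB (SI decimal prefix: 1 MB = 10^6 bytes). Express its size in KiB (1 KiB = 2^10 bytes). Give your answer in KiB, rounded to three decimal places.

229,492.188 KiB

235 MB × 1,000,000 bytes/MB = 235,000,000 bytes
1 KiB = 2^10 bytes = 1,024 bytes
235,000,000 / 1,024 = 229,492.188 KiB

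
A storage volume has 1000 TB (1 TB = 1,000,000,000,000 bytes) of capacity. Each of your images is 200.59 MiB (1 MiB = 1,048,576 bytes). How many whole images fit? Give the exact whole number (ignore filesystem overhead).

4,754,346

Capacity: 1000 TB = 1,000,000,000,000,000 bytes
Per item: 200.59 MiB = 210,333,859.84 bytes
⌊1,000,000,000,000,000 / 210,333,859.84⌋ = 4,754,346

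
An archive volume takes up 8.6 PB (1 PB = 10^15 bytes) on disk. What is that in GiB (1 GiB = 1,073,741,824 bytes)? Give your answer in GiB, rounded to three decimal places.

8,009,374.142 GiB

8.6 PB = 8.6 × 10^15 bytes = 8,600,000,000,000,000 bytes
1 GiB = 1,073,741,824 bytes
8,600,000,000,000,000 / 1,073,741,824 = 8,009,374.142 GiB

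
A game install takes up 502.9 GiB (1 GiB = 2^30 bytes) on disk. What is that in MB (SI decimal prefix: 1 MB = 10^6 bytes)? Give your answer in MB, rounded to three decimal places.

539,984.763 MB

502.9 GiB = 502.9 × 2^30 bytes = 539,984,763,289.6 bytes
1 MB = 1,000,000 bytes
539,984,763,289.6 / 1,000,000 = 539,984.763 MB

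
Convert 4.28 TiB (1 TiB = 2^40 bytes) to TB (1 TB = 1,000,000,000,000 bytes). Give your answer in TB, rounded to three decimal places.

4.706 TB

4.28 TiB = 4.28 × 2^40 bytes = 4,705,909,766,881.28 bytes
1 TB = 10^12 bytes = 1,000,000,000,000 bytes
4,705,909,766,881.28 / 1,000,000,000,000 = 4.706 TB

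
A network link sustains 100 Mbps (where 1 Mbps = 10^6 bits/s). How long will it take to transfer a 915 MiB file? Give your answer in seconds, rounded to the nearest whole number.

77 seconds

915 MiB = 959,447,040 bytes = 7,675,576,320 bits
100 Mbps = 100,000,000 bits/s
time = 7,675,576,320 / 100,000,000 = 77 s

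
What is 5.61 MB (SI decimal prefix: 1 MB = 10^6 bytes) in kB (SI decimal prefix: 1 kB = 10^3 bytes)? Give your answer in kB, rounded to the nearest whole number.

5.61 MB × 1,000,000 bytes/MB = 5,610,000 bytes
1 kB = 1,000 bytes
5,610,000 / 1,000 = 5,610 kB

5,610 kB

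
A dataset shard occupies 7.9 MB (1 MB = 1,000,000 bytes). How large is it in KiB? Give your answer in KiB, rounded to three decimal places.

7,714.844 KiB

7.9 MB = 7.9 × 10^6 bytes = 7,900,000 bytes
1 KiB = 1,024 bytes
7,900,000 / 1,024 = 7,714.844 KiB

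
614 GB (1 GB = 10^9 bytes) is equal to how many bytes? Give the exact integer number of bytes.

614,000,000,000 bytes

614 × 1,000,000,000 = 614,000,000,000 bytes  (1 GB = 10^9 bytes)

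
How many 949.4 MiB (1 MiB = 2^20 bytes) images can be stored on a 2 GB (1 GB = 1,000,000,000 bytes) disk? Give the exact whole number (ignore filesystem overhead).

Capacity: 2 GB = 2,000,000,000 bytes
Per item: 949.4 MiB = 995,518,054.4 bytes
⌊2,000,000,000 / 995,518,054.4⌋ = 2

2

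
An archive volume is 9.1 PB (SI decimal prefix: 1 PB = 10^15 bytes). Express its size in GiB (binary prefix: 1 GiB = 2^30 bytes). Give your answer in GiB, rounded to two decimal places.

8,475,035.43 GiB

9.1 PB = 9.1 × 10^15 bytes = 9,100,000,000,000,000 bytes
1 GiB = 2^30 bytes = 1,073,741,824 bytes
9,100,000,000,000,000 / 1,073,741,824 = 8,475,035.43 GiB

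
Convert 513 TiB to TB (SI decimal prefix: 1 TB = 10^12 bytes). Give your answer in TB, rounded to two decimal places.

564.05 TB

513 TiB = 513 × 2^40 bytes = 564,049,465,049,088 bytes
1 TB = 10^12 bytes = 1,000,000,000,000 bytes
564,049,465,049,088 / 1,000,000,000,000 = 564.05 TB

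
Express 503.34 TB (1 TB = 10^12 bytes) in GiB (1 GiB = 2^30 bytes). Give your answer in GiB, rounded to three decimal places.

503.34 TB = 503.34 × 10^12 bytes = 503,340,000,000,000 bytes
1 GiB = 2^30 bytes = 1,073,741,824 bytes
503,340,000,000,000 / 1,073,741,824 = 468,771.905 GiB

468,771.905 GiB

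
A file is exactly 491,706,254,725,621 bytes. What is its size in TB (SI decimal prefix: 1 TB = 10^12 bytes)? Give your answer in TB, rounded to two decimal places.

491.71 TB

491,706,254,725,621 bytes given.
1 TB = 1,000,000,000,000 bytes
491,706,254,725,621 / 1,000,000,000,000 = 491.71 TB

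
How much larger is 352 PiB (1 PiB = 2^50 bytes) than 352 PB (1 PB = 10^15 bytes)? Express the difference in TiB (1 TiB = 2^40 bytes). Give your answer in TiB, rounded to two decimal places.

352 PiB = 352 × 1,125,899,906,842,624 = 396,316,767,208,603,648 bytes
352 PB = 352 × 1,000,000,000,000,000 = 352,000,000,000,000,000 bytes
difference = 44,316,767,208,603,648 bytes
44,316,767,208,603,648 / 1,099,511,627,776 = 40,305.86 TiB

40,305.86 TiB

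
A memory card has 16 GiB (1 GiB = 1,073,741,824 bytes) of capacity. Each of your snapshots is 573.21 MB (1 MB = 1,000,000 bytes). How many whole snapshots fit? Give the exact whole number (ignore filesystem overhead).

Capacity: 16 GiB = 17,179,869,184 bytes
Per item: 573.21 MB = 573,210,000 bytes
⌊17,179,869,184 / 573,210,000⌋ = 29

29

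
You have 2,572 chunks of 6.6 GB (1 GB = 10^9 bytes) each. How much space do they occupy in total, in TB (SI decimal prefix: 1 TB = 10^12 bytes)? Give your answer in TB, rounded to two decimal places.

16.98 TB

Total = 2,572 × 6.6 GB = 16975.2 GB
= 16975.2 × 1,000,000,000 bytes = 16,975,200,000,000 bytes
1 TB = 1,000,000,000,000 bytes
16,975,200,000,000 / 1,000,000,000,000 = 16.98 TB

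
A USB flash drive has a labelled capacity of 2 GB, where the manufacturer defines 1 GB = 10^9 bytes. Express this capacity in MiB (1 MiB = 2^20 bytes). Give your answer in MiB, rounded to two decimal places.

2 GB × 1,000,000,000 bytes/GB = 2,000,000,000 bytes
1 MiB = 1,048,576 bytes
2,000,000,000 / 1,048,576 = 1,907.35 MiB

1,907.35 MiB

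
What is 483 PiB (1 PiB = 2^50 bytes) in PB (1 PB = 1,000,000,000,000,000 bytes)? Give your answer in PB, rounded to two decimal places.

483 PiB = 483 × 2^50 bytes = 543,809,655,004,987,392 bytes
1 PB = 1,000,000,000,000,000 bytes
543,809,655,004,987,392 / 1,000,000,000,000,000 = 543.81 PB

543.81 PB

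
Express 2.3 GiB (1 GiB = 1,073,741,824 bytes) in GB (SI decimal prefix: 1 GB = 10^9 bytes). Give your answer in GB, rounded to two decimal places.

2.3 GiB = 2.3 × 2^30 bytes = 2,469,606,195.2 bytes
1 GB = 10^9 bytes = 1,000,000,000 bytes
2,469,606,195.2 / 1,000,000,000 = 2.47 GB

2.47 GB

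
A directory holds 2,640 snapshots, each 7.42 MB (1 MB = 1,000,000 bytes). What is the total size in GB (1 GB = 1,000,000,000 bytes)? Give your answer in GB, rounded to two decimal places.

19.59 GB

Total = 2,640 × 7.42 MB = 19588.8 MB
= 19588.8 × 1,000,000 bytes = 19,588,800,000 bytes
1 GB = 1,000,000,000 bytes
19,588,800,000 / 1,000,000,000 = 19.59 GB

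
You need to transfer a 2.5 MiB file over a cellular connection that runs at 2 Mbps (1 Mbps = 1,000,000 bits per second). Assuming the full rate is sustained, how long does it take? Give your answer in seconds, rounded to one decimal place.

2.5 MiB = 2,621,440 bytes = 20,971,520 bits
2 Mbps = 2,000,000 bits/s
time = 20,971,520 / 2,000,000 = 10.5 s

10.5 seconds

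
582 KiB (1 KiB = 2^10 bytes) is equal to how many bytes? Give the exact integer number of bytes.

595,968 bytes

582 × 1,024 = 595,968 bytes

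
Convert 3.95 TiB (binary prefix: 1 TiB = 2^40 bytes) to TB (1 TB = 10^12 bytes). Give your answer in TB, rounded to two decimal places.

4.34 TB

3.95 TiB × 1,099,511,627,776 bytes/TiB = 4,343,070,929,715.2 bytes
1 TB = 1,000,000,000,000 bytes
4,343,070,929,715.2 / 1,000,000,000,000 = 4.34 TB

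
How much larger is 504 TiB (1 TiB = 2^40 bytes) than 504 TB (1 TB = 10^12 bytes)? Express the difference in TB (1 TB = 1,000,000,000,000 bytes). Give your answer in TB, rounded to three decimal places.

504 TiB = 504 × 1,099,511,627,776 = 554,153,860,399,104 bytes
504 TB = 504 × 1,000,000,000,000 = 504,000,000,000,000 bytes
difference = 50,153,860,399,104 bytes
50,153,860,399,104 / 1,000,000,000,000 = 50.154 TB

50.154 TB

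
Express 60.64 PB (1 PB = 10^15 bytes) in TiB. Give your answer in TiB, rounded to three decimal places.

60.64 PB = 60.64 × 10^15 bytes = 60,640,000,000,000,000 bytes
1 TiB = 2^40 bytes = 1,099,511,627,776 bytes
60,640,000,000,000,000 / 1,099,511,627,776 = 55,151.759 TiB

55,151.759 TiB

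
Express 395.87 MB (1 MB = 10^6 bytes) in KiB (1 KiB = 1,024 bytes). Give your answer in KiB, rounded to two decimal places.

386,591.80 KiB

395.87 MB = 395.87 × 10^6 bytes = 395,870,000 bytes
1 KiB = 2^10 bytes = 1,024 bytes
395,870,000 / 1,024 = 386,591.80 KiB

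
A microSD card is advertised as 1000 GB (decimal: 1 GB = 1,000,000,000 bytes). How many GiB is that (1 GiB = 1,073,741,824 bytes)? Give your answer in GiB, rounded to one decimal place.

931.3 GiB

1000 GB × 1,000,000,000 bytes/GB = 1,000,000,000,000 bytes
1 GiB = 2^30 bytes = 1,073,741,824 bytes
1,000,000,000,000 / 1,073,741,824 = 931.3 GiB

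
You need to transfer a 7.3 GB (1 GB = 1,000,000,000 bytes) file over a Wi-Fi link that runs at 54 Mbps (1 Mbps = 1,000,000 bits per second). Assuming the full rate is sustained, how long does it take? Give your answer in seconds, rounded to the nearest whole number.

7.3 GB = 7,300,000,000 bytes = 58,400,000,000 bits
54 Mbps = 54,000,000 bits/s
time = 58,400,000,000 / 54,000,000 = 1,081 s

1,081 seconds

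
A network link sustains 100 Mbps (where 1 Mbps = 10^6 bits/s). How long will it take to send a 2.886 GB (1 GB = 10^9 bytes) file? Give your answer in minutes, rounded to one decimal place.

2.886 GB = 2,886,000,000 bytes = 23,088,000,000 bits
100 Mbps = 100,000,000 bits/s
time = 23,088,000,000 / 100,000,000 = 230.88 s
230.88 s / 60 = 3.8 minutes

3.8 minutes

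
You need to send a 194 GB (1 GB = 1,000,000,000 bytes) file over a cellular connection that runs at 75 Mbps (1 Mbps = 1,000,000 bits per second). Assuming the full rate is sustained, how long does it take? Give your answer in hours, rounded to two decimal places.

194 GB = 194,000,000,000 bytes = 1,552,000,000,000 bits
75 Mbps = 75,000,000 bits/s
time = 1,552,000,000,000 / 75,000,000 = 20,693.3333 s
20,693.3333 s / 3600 = 5.75 hours

5.75 hours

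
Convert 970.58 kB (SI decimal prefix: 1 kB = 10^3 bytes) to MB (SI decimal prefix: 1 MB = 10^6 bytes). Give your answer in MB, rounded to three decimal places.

970.58 kB × 1,000 bytes/kB = 970,580 bytes
1 MB = 10^6 bytes = 1,000,000 bytes
970,580 / 1,000,000 = 0.971 MB

0.971 MB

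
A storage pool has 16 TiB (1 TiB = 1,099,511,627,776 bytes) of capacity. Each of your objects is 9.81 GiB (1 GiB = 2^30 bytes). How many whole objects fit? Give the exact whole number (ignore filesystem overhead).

1,670

Capacity: 16 TiB = 17,592,186,044,416 bytes
Per item: 9.81 GiB = 10,533,407,293.44 bytes
⌊17,592,186,044,416 / 10,533,407,293.44⌋ = 1,670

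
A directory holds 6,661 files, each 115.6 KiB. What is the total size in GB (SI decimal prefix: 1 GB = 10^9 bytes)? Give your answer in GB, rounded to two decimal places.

0.79 GB

Total = 6,661 × 115.6 KiB = 770011.6 KiB
= 770011.6 × 1,024 bytes = 788,491,878.4 bytes
1 GB = 1,000,000,000 bytes
788,491,878.4 / 1,000,000,000 = 0.79 GB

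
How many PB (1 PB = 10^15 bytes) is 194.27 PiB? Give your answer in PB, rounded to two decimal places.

218.73 PB

194.27 PiB × 1,125,899,906,842,624 bytes/PiB = 218,728,574,902,316,564.48 bytes
1 PB = 1,000,000,000,000,000 bytes
218,728,574,902,316,564.48 / 1,000,000,000,000,000 = 218.73 PB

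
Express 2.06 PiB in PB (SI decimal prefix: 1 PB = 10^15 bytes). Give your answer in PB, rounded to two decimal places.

2.06 PiB = 2.06 × 2^50 bytes = 2,319,353,808,095,805.44 bytes
1 PB = 1,000,000,000,000,000 bytes
2,319,353,808,095,805.44 / 1,000,000,000,000,000 = 2.32 PB

2.32 PB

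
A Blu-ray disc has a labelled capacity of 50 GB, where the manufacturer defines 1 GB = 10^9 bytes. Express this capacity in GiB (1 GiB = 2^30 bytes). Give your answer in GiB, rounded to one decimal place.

46.6 GiB

50 GB = 50 × 10^9 bytes = 50,000,000,000 bytes
1 GiB = 1,073,741,824 bytes
50,000,000,000 / 1,073,741,824 = 46.6 GiB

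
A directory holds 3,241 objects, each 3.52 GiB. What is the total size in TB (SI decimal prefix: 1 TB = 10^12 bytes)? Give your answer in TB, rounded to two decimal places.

Total = 3,241 × 3.52 GiB = 11408.32 GiB
= 11408.32 × 1,073,741,824 bytes = 12,249,590,325,575.68 bytes
1 TB = 1,000,000,000,000 bytes
12,249,590,325,575.68 / 1,000,000,000,000 = 12.25 TB

12.25 TB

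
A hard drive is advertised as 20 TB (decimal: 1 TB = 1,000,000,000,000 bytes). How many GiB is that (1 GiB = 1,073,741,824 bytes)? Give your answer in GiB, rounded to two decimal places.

20 TB × 1,000,000,000,000 bytes/TB = 20,000,000,000,000 bytes
1 GiB = 1,073,741,824 bytes
20,000,000,000,000 / 1,073,741,824 = 18,626.45 GiB

18,626.45 GiB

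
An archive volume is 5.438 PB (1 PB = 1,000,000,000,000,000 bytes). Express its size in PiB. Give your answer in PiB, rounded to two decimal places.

4.83 PiB

5.438 PB = 5.438 × 10^15 bytes = 5,438,000,000,000,000 bytes
1 PiB = 2^50 bytes = 1,125,899,906,842,624 bytes
5,438,000,000,000,000 / 1,125,899,906,842,624 = 4.83 PiB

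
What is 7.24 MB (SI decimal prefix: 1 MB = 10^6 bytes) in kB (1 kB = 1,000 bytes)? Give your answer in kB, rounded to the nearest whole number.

7,240 kB

7.24 MB × 1,000,000 bytes/MB = 7,240,000 bytes
1 kB = 1,000 bytes
7,240,000 / 1,000 = 7,240 kB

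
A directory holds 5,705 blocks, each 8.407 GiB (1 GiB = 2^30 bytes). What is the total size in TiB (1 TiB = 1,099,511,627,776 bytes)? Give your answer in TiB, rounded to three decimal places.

46.838 TiB

Total = 5,705 × 8.407 GiB = 47961.935 GiB
= 47961.935 × 1,073,741,824 bytes = 51,498,735,569,469.44 bytes
1 TiB = 1,099,511,627,776 bytes
51,498,735,569,469.44 / 1,099,511,627,776 = 46.838 TiB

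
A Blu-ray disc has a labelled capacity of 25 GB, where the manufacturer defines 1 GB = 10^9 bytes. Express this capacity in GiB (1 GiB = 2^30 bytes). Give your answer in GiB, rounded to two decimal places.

23.28 GiB

25 GB = 25 × 10^9 bytes = 25,000,000,000 bytes
1 GiB = 1,073,741,824 bytes
25,000,000,000 / 1,073,741,824 = 23.28 GiB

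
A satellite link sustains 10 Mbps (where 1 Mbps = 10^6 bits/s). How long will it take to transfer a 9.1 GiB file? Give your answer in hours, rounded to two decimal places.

2.17 hours

9.1 GiB = 9,771,050,598.4 bytes = 78,168,404,787.2 bits
10 Mbps = 10,000,000 bits/s
time = 78,168,404,787.2 / 10,000,000 = 7,816.8405 s
7,816.8405 s / 3600 = 2.17 hours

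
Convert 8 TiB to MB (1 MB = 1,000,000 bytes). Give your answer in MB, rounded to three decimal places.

8 TiB × 1,099,511,627,776 bytes/TiB = 8,796,093,022,208 bytes
1 MB = 1,000,000 bytes
8,796,093,022,208 / 1,000,000 = 8,796,093.022 MB

8,796,093.022 MB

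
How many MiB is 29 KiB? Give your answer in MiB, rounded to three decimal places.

0.028 MiB

29 KiB × 1,024 bytes/KiB = 29,696 bytes
1 MiB = 2^20 bytes = 1,048,576 bytes
29,696 / 1,048,576 = 0.028 MiB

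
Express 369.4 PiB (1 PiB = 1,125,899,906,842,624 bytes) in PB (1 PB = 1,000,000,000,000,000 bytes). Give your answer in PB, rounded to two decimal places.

415.91 PB

369.4 PiB = 369.4 × 2^50 bytes = 415,907,425,587,665,305.6 bytes
1 PB = 1,000,000,000,000,000 bytes
415,907,425,587,665,305.6 / 1,000,000,000,000,000 = 415.91 PB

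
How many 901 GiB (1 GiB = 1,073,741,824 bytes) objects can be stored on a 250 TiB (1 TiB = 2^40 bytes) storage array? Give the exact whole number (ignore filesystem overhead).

Capacity: 250 TiB = 274,877,906,944,000 bytes
Per item: 901 GiB = 967,441,383,424 bytes
⌊274,877,906,944,000 / 967,441,383,424⌋ = 284

284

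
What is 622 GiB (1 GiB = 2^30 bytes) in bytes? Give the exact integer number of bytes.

667,867,414,528 bytes

622 × 1,073,741,824 = 667,867,414,528 bytes  (1 GiB = 2^30 bytes)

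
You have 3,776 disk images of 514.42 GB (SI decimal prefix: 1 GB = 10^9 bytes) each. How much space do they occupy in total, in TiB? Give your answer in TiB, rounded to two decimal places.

1,766.65 TiB

Total = 3,776 × 514.42 GB = 1942449.92 GB
= 1942449.92 × 1,000,000,000 bytes = 1,942,449,920,000,000 bytes
1 TiB = 1,099,511,627,776 bytes
1,942,449,920,000,000 / 1,099,511,627,776 = 1,766.65 TiB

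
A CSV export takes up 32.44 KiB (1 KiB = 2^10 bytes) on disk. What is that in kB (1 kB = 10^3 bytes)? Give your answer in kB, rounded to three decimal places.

33.219 kB

32.44 KiB = 32.44 × 2^10 bytes = 33,218.56 bytes
1 kB = 10^3 bytes = 1,000 bytes
33,218.56 / 1,000 = 33.219 kB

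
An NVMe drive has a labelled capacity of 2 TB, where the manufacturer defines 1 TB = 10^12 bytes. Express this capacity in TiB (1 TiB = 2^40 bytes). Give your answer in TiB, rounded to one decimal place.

2 TB = 2 × 10^12 bytes = 2,000,000,000,000 bytes
1 TiB = 1,099,511,627,776 bytes
2,000,000,000,000 / 1,099,511,627,776 = 1.8 TiB

1.8 TiB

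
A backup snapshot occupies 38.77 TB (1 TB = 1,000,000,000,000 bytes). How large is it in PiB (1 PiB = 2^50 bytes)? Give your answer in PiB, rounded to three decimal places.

38.77 TB = 38.77 × 10^12 bytes = 38,770,000,000,000 bytes
1 PiB = 2^50 bytes = 1,125,899,906,842,624 bytes
38,770,000,000,000 / 1,125,899,906,842,624 = 0.034 PiB

0.034 PiB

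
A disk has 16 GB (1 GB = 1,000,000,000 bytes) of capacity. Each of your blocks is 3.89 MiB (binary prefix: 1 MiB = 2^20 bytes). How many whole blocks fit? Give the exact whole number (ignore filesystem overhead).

Capacity: 16 GB = 16,000,000,000 bytes
Per item: 3.89 MiB = 4,078,960.64 bytes
⌊16,000,000,000 / 4,078,960.64⌋ = 3,922

3,922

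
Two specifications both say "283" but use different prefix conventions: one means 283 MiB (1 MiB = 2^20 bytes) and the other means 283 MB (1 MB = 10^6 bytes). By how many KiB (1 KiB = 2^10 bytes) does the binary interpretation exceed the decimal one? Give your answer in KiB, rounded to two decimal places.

13,424.81 KiB

283 MiB = 283 × 1,048,576 = 296,747,008 bytes
283 MB = 283 × 1,000,000 = 283,000,000 bytes
difference = 13,747,008 bytes
13,747,008 / 1,024 = 13,424.81 KiB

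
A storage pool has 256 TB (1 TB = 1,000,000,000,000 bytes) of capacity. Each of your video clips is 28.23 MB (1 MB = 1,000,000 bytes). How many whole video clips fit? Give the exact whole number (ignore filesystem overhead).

Capacity: 256 TB = 256,000,000,000,000 bytes
Per item: 28.23 MB = 28,230,000 bytes
⌊256,000,000,000,000 / 28,230,000⌋ = 9,068,366

9,068,366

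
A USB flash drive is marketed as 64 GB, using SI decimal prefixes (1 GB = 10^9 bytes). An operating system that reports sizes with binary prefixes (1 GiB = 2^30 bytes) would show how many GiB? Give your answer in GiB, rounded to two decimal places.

64 GB = 64 × 10^9 bytes = 64,000,000,000 bytes
1 GiB = 1,073,741,824 bytes
64,000,000,000 / 1,073,741,824 = 59.60 GiB

59.60 GiB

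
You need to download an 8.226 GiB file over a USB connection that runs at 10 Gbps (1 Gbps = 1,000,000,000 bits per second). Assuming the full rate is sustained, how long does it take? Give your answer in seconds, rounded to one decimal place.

7.1 seconds

8.226 GiB = 8,832,600,244.224 bytes = 70,660,801,953.792 bits
10 Gbps = 10,000,000,000 bits/s
time = 70,660,801,953.792 / 10,000,000,000 = 7.1 s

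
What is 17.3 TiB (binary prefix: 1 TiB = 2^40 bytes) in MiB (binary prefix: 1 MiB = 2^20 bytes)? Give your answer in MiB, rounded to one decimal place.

18,140,364.8 MiB

17.3 TiB = 17.3 × 2^40 bytes = 19,021,551,160,524.8 bytes
1 MiB = 2^20 bytes = 1,048,576 bytes
19,021,551,160,524.8 / 1,048,576 = 18,140,364.8 MiB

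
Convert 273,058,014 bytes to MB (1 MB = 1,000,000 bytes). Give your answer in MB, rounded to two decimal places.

273.06 MB

273,058,014 bytes given.
1 MB = 1,000,000 bytes
273,058,014 / 1,000,000 = 273.06 MB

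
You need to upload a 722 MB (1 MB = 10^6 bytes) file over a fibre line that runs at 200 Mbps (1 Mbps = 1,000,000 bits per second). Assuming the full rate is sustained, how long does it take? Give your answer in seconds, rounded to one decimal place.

28.9 seconds

722 MB = 722,000,000 bytes = 5,776,000,000 bits
200 Mbps = 200,000,000 bits/s
time = 5,776,000,000 / 200,000,000 = 28.9 s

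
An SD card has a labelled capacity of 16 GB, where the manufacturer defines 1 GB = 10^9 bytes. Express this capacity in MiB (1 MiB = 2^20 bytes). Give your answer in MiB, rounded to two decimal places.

15,258.79 MiB

16 GB × 1,000,000,000 bytes/GB = 16,000,000,000 bytes
1 MiB = 1,048,576 bytes
16,000,000,000 / 1,048,576 = 15,258.79 MiB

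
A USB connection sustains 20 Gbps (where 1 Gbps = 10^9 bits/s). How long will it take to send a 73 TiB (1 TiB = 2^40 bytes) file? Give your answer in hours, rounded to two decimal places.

8.92 hours

73 TiB = 80,264,348,827,648 bytes = 642,114,790,621,184 bits
20 Gbps = 20,000,000,000 bits/s
time = 642,114,790,621,184 / 20,000,000,000 = 32,105.7395 s
32,105.7395 s / 3600 = 8.92 hours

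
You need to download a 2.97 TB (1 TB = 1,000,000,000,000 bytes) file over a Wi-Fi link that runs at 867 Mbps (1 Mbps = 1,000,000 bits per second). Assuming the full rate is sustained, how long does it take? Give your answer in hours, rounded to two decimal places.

7.61 hours

2.97 TB = 2,970,000,000,000 bytes = 23,760,000,000,000 bits
867 Mbps = 867,000,000 bits/s
time = 23,760,000,000,000 / 867,000,000 = 27,404.8443 s
27,404.8443 s / 3600 = 7.61 hours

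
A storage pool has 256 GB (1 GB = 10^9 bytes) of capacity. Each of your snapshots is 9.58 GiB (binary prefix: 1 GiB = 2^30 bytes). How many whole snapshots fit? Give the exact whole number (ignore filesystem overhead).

24

Capacity: 256 GB = 256,000,000,000 bytes
Per item: 9.58 GiB = 10,286,446,673.92 bytes
⌊256,000,000,000 / 10,286,446,673.92⌋ = 24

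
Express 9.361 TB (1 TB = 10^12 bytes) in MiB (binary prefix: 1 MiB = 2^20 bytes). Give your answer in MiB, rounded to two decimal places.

8,927,345.28 MiB

9.361 TB = 9.361 × 10^12 bytes = 9,361,000,000,000 bytes
1 MiB = 2^20 bytes = 1,048,576 bytes
9,361,000,000,000 / 1,048,576 = 8,927,345.28 MiB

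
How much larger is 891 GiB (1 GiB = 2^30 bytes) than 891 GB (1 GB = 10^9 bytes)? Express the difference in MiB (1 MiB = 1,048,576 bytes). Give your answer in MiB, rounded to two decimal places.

62,660.18 MiB

891 GiB = 891 × 1,073,741,824 = 956,703,965,184 bytes
891 GB = 891 × 1,000,000,000 = 891,000,000,000 bytes
difference = 65,703,965,184 bytes
65,703,965,184 / 1,048,576 = 62,660.18 MiB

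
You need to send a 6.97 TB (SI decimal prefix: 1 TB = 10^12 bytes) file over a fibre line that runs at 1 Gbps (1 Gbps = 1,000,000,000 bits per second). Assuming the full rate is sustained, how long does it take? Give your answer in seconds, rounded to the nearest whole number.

6.97 TB = 6,970,000,000,000 bytes = 55,760,000,000,000 bits
1 Gbps = 1,000,000,000 bits/s
time = 55,760,000,000,000 / 1,000,000,000 = 55,760 s

55,760 seconds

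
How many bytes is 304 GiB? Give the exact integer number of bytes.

304 × 1,073,741,824 = 326,417,514,496 bytes  (1 GiB = 2^30 bytes)

326,417,514,496 bytes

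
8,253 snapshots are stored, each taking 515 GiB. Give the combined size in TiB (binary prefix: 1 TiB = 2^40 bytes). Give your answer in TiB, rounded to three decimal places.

Total = 8,253 × 515 GiB = 4,250,295 GiB
= 4,250,295 × 1,073,741,824 bytes = 4,563,719,505,838,080 bytes
1 TiB = 1,099,511,627,776 bytes
4,563,719,505,838,080 / 1,099,511,627,776 = 4,150.679 TiB

4,150.679 TiB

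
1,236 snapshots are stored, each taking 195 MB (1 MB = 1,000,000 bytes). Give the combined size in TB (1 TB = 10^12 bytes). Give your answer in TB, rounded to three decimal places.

0.241 TB

Total = 1,236 × 195 MB = 241,020 MB
= 241,020 × 1,000,000 bytes = 241,020,000,000 bytes
1 TB = 1,000,000,000,000 bytes
241,020,000,000 / 1,000,000,000,000 = 0.241 TB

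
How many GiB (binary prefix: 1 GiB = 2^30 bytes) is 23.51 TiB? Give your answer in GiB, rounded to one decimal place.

23.51 TiB × 1,099,511,627,776 bytes/TiB = 25,849,518,369,013.76 bytes
1 GiB = 2^30 bytes = 1,073,741,824 bytes
25,849,518,369,013.76 / 1,073,741,824 = 24,074.2 GiB

24,074.2 GiB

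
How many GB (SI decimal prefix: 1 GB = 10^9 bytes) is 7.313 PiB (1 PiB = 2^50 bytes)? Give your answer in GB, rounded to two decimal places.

8,233,706.02 GB

7.313 PiB = 7.313 × 2^50 bytes = 8,233,706,018,740,109.312 bytes
1 GB = 10^9 bytes = 1,000,000,000 bytes
8,233,706,018,740,109.312 / 1,000,000,000 = 8,233,706.02 GB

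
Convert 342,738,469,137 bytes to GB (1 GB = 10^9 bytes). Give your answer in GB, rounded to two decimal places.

342,738,469,137 bytes given.
1 GB = 10^9 bytes = 1,000,000,000 bytes
342,738,469,137 / 1,000,000,000 = 342.74 GB

342.74 GB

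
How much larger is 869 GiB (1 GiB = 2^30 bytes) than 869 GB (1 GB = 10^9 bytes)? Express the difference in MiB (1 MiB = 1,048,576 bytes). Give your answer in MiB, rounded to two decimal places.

869 GiB = 869 × 1,073,741,824 = 933,081,645,056 bytes
869 GB = 869 × 1,000,000,000 = 869,000,000,000 bytes
difference = 64,081,645,056 bytes
64,081,645,056 / 1,048,576 = 61,113.02 MiB

61,113.02 MiB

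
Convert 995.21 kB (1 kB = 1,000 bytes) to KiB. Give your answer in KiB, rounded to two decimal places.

995.21 kB × 1,000 bytes/kB = 995,210 bytes
1 KiB = 1,024 bytes
995,210 / 1,024 = 971.88 KiB

971.88 KiB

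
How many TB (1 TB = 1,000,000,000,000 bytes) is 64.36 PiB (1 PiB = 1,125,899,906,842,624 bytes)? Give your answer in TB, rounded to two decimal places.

72,462.92 TB

64.36 PiB × 1,125,899,906,842,624 bytes/PiB = 72,462,918,004,391,280.64 bytes
1 TB = 10^12 bytes = 1,000,000,000,000 bytes
72,462,918,004,391,280.64 / 1,000,000,000,000 = 72,462.92 TB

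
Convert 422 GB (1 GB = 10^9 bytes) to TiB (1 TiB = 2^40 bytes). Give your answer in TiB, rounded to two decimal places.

422 GB = 422 × 10^9 bytes = 422,000,000,000 bytes
1 TiB = 1,099,511,627,776 bytes
422,000,000,000 / 1,099,511,627,776 = 0.38 TiB

0.38 TiB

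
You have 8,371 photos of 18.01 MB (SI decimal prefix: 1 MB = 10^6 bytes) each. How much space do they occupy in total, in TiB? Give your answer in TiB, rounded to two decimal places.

Total = 8,371 × 18.01 MB = 150761.71 MB
= 150761.71 × 1,000,000 bytes = 150,761,710,000 bytes
1 TiB = 1,099,511,627,776 bytes
150,761,710,000 / 1,099,511,627,776 = 0.14 TiB

0.14 TiB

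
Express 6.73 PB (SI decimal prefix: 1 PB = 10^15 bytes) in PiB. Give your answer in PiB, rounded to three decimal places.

6.73 PB × 1,000,000,000,000,000 bytes/PB = 6,730,000,000,000,000 bytes
1 PiB = 1,125,899,906,842,624 bytes
6,730,000,000,000,000 / 1,125,899,906,842,624 = 5.977 PiB

5.977 PiB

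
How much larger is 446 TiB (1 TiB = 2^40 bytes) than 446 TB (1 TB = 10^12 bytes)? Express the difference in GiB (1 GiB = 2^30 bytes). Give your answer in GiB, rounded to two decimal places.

41,334.13 GiB

446 TiB = 446 × 1,099,511,627,776 = 490,382,185,988,096 bytes
446 TB = 446 × 1,000,000,000,000 = 446,000,000,000,000 bytes
difference = 44,382,185,988,096 bytes
44,382,185,988,096 / 1,073,741,824 = 41,334.13 GiB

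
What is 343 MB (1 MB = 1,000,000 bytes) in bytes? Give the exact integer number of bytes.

343,000,000 bytes

343 × 1,000,000 = 343,000,000 bytes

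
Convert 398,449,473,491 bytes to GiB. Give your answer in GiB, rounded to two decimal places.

398,449,473,491 bytes given.
1 GiB = 1,073,741,824 bytes
398,449,473,491 / 1,073,741,824 = 371.08 GiB

371.08 GiB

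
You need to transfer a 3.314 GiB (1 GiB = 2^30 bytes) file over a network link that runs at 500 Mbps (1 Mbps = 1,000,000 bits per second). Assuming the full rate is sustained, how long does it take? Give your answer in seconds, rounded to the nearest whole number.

57 seconds

3.314 GiB = 3,558,380,404.736 bytes = 28,467,043,237.888 bits
500 Mbps = 500,000,000 bits/s
time = 28,467,043,237.888 / 500,000,000 = 57 s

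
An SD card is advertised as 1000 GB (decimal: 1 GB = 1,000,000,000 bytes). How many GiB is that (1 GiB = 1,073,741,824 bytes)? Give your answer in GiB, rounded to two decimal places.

931.32 GiB

1000 GB = 1000 × 10^9 bytes = 1,000,000,000,000 bytes
1 GiB = 2^30 bytes = 1,073,741,824 bytes
1,000,000,000,000 / 1,073,741,824 = 931.32 GiB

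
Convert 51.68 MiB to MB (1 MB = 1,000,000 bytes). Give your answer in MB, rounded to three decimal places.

54.190 MB

51.68 MiB = 51.68 × 2^20 bytes = 54,190,407.68 bytes
1 MB = 1,000,000 bytes
54,190,407.68 / 1,000,000 = 54.190 MB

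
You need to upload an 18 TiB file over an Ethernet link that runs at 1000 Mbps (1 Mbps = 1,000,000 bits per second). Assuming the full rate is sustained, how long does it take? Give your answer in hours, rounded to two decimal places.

18 TiB = 19,791,209,299,968 bytes = 158,329,674,399,744 bits
1000 Mbps = 1,000,000,000 bits/s
time = 158,329,674,399,744 / 1,000,000,000 = 158,329.6744 s
158,329.6744 s / 3600 = 43.98 hours

43.98 hours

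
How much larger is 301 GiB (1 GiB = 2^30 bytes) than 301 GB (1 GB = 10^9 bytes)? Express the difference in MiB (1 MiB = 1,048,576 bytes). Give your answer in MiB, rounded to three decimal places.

301 GiB = 301 × 1,073,741,824 = 323,196,289,024 bytes
301 GB = 301 × 1,000,000,000 = 301,000,000,000 bytes
difference = 22,196,289,024 bytes
22,196,289,024 / 1,048,576 = 21,168.031 MiB

21,168.031 MiB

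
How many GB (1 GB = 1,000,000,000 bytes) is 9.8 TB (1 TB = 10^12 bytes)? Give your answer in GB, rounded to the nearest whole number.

9.8 TB × 1,000,000,000,000 bytes/TB = 9,800,000,000,000 bytes
1 GB = 10^9 bytes = 1,000,000,000 bytes
9,800,000,000,000 / 1,000,000,000 = 9,800 GB

9,800 GB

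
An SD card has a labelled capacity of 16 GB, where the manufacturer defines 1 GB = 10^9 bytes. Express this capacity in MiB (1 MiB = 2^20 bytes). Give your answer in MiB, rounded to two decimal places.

15,258.79 MiB

16 GB = 16 × 10^9 bytes = 16,000,000,000 bytes
1 MiB = 1,048,576 bytes
16,000,000,000 / 1,048,576 = 15,258.79 MiB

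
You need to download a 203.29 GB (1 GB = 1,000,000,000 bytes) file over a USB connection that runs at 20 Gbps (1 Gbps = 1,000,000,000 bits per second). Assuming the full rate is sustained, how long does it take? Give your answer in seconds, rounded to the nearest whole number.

81 seconds

203.29 GB = 203,290,000,000 bytes = 1,626,320,000,000 bits
20 Gbps = 20,000,000,000 bits/s
time = 1,626,320,000,000 / 20,000,000,000 = 81 s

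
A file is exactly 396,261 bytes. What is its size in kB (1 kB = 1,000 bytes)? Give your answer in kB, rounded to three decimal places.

396,261 bytes given.
1 kB = 10^3 bytes = 1,000 bytes
396,261 / 1,000 = 396.261 kB

396.261 kB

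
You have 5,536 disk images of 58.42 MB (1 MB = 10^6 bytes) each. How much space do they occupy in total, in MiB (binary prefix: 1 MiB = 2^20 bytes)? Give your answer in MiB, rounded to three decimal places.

Total = 5,536 × 58.42 MB = 323413.12 MB
= 323413.12 × 1,000,000 bytes = 323,413,120,000 bytes
1 MiB = 1,048,576 bytes
323,413,120,000 / 1,048,576 = 308,430.786 MiB

308,430.786 MiB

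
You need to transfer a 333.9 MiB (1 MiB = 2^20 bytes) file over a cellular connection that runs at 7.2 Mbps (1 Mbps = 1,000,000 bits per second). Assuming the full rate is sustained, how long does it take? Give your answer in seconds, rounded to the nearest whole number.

333.9 MiB = 350,119,526.4 bytes = 2,800,956,211.2 bits
7.2 Mbps = 7,200,000 bits/s
time = 2,800,956,211.2 / 7,200,000 = 389 s

389 seconds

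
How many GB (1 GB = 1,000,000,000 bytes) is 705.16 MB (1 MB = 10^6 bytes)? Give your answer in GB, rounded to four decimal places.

0.7052 GB

705.16 MB = 705.16 × 10^6 bytes = 705,160,000 bytes
1 GB = 1,000,000,000 bytes
705,160,000 / 1,000,000,000 = 0.7052 GB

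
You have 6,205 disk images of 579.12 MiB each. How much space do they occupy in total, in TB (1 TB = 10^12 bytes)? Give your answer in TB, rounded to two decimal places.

Total = 6,205 × 579.12 MiB = 3593439.6 MiB
= 3593439.6 × 1,048,576 bytes = 3,767,994,522,009.6 bytes
1 TB = 1,000,000,000,000 bytes
3,767,994,522,009.6 / 1,000,000,000,000 = 3.77 TB

3.77 TB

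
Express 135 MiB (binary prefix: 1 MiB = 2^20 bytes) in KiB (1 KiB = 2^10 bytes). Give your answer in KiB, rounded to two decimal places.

135 MiB × 1,048,576 bytes/MiB = 141,557,760 bytes
1 KiB = 1,024 bytes
141,557,760 / 1,024 = 138,240.00 KiB

138,240.00 KiB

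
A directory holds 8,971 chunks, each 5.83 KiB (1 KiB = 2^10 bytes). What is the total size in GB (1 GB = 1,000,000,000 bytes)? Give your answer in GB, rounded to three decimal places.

0.054 GB

Total = 8,971 × 5.83 KiB = 52300.93 KiB
= 52300.93 × 1,024 bytes = 53,556,152.32 bytes
1 GB = 1,000,000,000 bytes
53,556,152.32 / 1,000,000,000 = 0.054 GB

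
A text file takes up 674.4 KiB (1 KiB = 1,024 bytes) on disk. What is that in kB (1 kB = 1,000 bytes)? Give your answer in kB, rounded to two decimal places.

674.4 KiB = 674.4 × 2^10 bytes = 690,585.6 bytes
1 kB = 1,000 bytes
690,585.6 / 1,000 = 690.59 kB

690.59 kB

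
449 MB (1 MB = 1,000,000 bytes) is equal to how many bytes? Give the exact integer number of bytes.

449,000,000 bytes

449 × 1,000,000 = 449,000,000 bytes  (1 MB = 10^6 bytes)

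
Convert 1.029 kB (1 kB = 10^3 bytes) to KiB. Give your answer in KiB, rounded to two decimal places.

1.00 KiB

1.029 kB × 1,000 bytes/kB = 1,029 bytes
1 KiB = 2^10 bytes = 1,024 bytes
1,029 / 1,024 = 1.00 KiB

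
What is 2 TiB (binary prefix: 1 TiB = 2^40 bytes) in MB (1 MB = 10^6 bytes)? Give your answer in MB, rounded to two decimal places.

2 TiB = 2 × 2^40 bytes = 2,199,023,255,552 bytes
1 MB = 1,000,000 bytes
2,199,023,255,552 / 1,000,000 = 2,199,023.26 MB

2,199,023.26 MB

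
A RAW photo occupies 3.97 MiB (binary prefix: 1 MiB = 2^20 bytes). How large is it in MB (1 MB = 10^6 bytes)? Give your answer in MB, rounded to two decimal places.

3.97 MiB = 3.97 × 2^20 bytes = 4,162,846.72 bytes
1 MB = 10^6 bytes = 1,000,000 bytes
4,162,846.72 / 1,000,000 = 4.16 MB

4.16 MB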